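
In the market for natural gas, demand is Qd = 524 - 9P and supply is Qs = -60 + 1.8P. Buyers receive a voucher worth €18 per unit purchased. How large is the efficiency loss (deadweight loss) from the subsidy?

Deadweight loss = €243

Pre-subsidy: 524 - 9P = -60 + 1.8P gives P* = 1460/27, Q* = 112/3.
With the rebate, buyers effectively pay Pb = Ps − 18, where Ps is the price sellers receive.
Demand in terms of Ps becomes Qd = 524 − 9(Ps − 18) = 686 - 9Ps. Setting this equal to supply: 686 - 9Ps = -60 + 1.8Ps, so Ps = 1865/27.
Buyers pay Pb = 1865/27 − 18 = 1379/27; Q' = -60 + 1.8·(1865/27) = 193/3.
The subsidy expands output by 193/3 − 112/3 = 27 past the efficient level; on those units the gap between marginal cost and willingness to pay runs from 0 up to 18.
DWL = ½ × 18 × 27 = 243.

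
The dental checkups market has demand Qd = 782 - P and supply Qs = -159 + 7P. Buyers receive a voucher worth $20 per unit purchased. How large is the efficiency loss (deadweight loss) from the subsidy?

Pre-subsidy: 782 - P = -159 + 7P gives P* = 117.625, Q* = 664.375.
With the rebate, buyers effectively pay Pb = Ps − 20, where Ps is the price sellers receive.
Demand in terms of Ps becomes Qd = 782 − 1(Ps − 20) = 802 - Ps. Setting this equal to supply: 802 - Ps = -159 + 7Ps, so Ps = 120.125.
Buyers pay Pb = 120.125 − 20 = 100.125; Q' = -159 + 7·120.125 = 681.875.
The subsidy expands output by 681.875 − 664.375 = 17.5 past the efficient level; on those units the gap between marginal cost and willingness to pay runs from 0 up to 20.
DWL = ½ × 20 × 17.5 = 175.

Deadweight loss = $175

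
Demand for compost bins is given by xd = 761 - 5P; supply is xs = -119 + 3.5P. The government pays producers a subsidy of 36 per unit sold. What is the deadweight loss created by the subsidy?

Deadweight loss = 22680/17

Pre-subsidy: 761 - 5P = -119 + 3.5P gives P* = 1760/17, x* = 4137/17.
With the subsidy, sellers receive Ps = Pb + 36 for each unit, where Pb is the price buyers pay.
Supply in terms of Pb becomes xs = -119 + 3.5(Pb + 36) = 7 + 3.5Pb. Setting this equal to demand: 761 - 5Pb = 7 + 3.5Pb, so Pb = 1508/17.
Sellers receive Ps = 1508/17 + 36 = 2120/17; x' = 761 − 5·(1508/17) = 5397/17.
The subsidy expands output by 5397/17 − 4137/17 = 1260/17 past the efficient level; on those units the gap between marginal cost and willingness to pay runs from 0 up to 36.
DWL = ½ × 36 × 1260/17 = 22680/17.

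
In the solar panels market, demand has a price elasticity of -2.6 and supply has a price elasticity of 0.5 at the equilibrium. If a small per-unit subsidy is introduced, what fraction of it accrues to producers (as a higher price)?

For a small subsidy around the equilibrium, the benefit split depends on the relative slopes, which at a point are proportional to the elasticities.
Buyer share = εs/(εs + |εd|) = 0.5/(0.5 + 2.6) = 5/31; seller share = |εd|/(εs + |εd|) = 26/31.
So producers capture 26/31 of the subsidy.

Producer share = 26/31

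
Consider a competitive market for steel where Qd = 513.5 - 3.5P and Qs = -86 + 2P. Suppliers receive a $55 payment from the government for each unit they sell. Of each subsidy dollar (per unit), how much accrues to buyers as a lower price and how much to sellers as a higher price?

Pre-subsidy: 513.5 - 3.5P = -86 + 2P gives P* = 109, Q* = 132.
With the subsidy, sellers receive Ps = Pb + 55 for each unit, where Pb is the price buyers pay.
Supply in terms of Pb becomes Qs = -86 + 2(Pb + 55) = 24 + 2Pb. Setting this equal to demand: 513.5 - 3.5Pb = 24 + 2Pb, so Pb = 89.
Sellers receive Ps = 89 + 55 = 144; Q' = 513.5 − 3.5·89 = 202.
Buyers' price falls by P* − Pb = 109 − 89 = 20; sellers' price rises by Ps − P* = 144 − 109 = 35.

Buyers gain $20 per unit; sellers gain $35 per unit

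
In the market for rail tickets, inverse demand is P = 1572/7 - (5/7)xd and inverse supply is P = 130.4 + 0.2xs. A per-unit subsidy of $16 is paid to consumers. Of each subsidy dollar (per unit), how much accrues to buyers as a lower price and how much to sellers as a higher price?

Buyers gain $12.5 per unit; sellers gain $3.5 per unit

Pre-subsidy: 1572/7 - (5/7)x = 130.4 + 0.2x gives x* = 103 and P* = 151.
With the rebate, buyers effectively pay Pb = Ps − 16, where Ps is the price sellers receive.
On the curves, Pb = 1572/7 - (5/7)x and Ps = 130.4 + 0.2x; the wedge Ps − Pb = 16 gives 130.4 + 0.2x − (1572/7 - (5/7)x) = 16, so x' = 120.5.
Then Pb = 1572/7 − (5/7)·120.5 = 138.5 and Ps = 130.4 + 0.2·120.5 = 154.5.
Buyers' price falls by P* − Pb = 151 − 138.5 = 12.5; sellers' price rises by Ps − P* = 154.5 − 151 = 3.5.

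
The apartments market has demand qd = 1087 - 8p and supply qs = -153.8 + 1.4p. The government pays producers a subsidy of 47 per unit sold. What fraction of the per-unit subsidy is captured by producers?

Pre-subsidy: 1087 - 8p = -153.8 + 1.4p gives p* = 132, q* = 31.
With the subsidy, sellers receive ps = pb + 47 for each unit, where pb is the price buyers pay.
Supply in terms of pb becomes qs = -153.8 + 1.4(pb + 47) = -88 + 1.4pb. Setting this equal to demand: 1087 - 8pb = -88 + 1.4pb, so pb = 125.
Sellers receive ps = 125 + 47 = 172; q' = 1087 − 8·125 = 87.
Buyers' price falls by p* − pb = 132 − 125 = 7; sellers' price rises by ps − p* = 172 − 132 = 40.
So producers capture 40/47 = 40/47 of each unit of subsidy.

Producer share = 40/47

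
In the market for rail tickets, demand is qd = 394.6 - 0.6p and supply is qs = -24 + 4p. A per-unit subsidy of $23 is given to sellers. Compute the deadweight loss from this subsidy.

Deadweight loss = $138

Pre-subsidy: 394.6 - 0.6p = -24 + 4p gives p* = 91, q* = 340.
With the subsidy, sellers receive ps = pb + 23 for each unit, where pb is the price buyers pay.
Supply in terms of pb becomes qs = -24 + 4(pb + 23) = 68 + 4pb. Setting this equal to demand: 394.6 - 0.6pb = 68 + 4pb, so pb = 71.
Sellers receive ps = 71 + 23 = 94; q' = 394.6 − 0.6·71 = 352.
The subsidy expands output by 352 − 340 = 12 past the efficient level; on those units the gap between marginal cost and willingness to pay runs from 0 up to 23.
DWL = ½ × 23 × 12 = 138.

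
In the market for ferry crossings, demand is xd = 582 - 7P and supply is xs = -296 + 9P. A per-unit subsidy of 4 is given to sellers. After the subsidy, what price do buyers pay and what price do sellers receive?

Pre-subsidy: 582 - 7P = -296 + 9P gives P* = 54.875, x* = 197.875.
With the subsidy, sellers receive Ps = Pb + 4 for each unit, where Pb is the price buyers pay.
Supply in terms of Pb becomes xs = -296 + 9(Pb + 4) = -260 + 9Pb. Setting this equal to demand: 582 - 7Pb = -260 + 9Pb, so Pb = 52.625.
Sellers receive Ps = 52.625 + 4 = 56.625; x' = 582 − 7·52.625 = 213.625.

Buyers pay 52.625; sellers receive 56.625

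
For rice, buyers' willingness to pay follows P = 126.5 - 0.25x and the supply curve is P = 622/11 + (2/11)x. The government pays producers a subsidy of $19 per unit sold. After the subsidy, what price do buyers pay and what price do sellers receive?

Buyers pay $75; sellers receive $94

Pre-subsidy: 126.5 - 0.25x = 622/11 + (2/11)x gives x* = 162 and P* = 86.
With the subsidy, sellers receive Ps = Pb + 19 for each unit, where Pb is the price buyers pay.
On the curves, Pb = 126.5 - 0.25x and Ps = 622/11 + (2/11)x; the wedge Ps − Pb = 19 gives 622/11 + (2/11)x − (126.5 - 0.25x) = 19, so x' = 206.
Then Pb = 126.5 − 0.25·206 = 75 and Ps = 622/11 + (2/11)·206 = 94.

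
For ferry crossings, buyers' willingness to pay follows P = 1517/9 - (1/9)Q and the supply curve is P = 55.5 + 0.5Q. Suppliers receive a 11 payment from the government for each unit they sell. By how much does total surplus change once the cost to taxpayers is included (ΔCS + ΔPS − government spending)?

Pre-subsidy: 1517/9 - (1/9)Q = 55.5 + 0.5Q gives Q* = 185 and P* = 148.
With the subsidy, sellers receive Ps = Pb + 11 for each unit, where Pb is the price buyers pay.
On the curves, Pb = 1517/9 - (1/9)Q and Ps = 55.5 + 0.5Q; the wedge Ps − Pb = 11 gives 55.5 + 0.5Q − (1517/9 - (1/9)Q) = 11, so Q' = 203.
Then Pb = 1517/9 − (1/9)·203 = 146 and Ps = 55.5 + 0.5·203 = 157.
ΔCS = ½(185 + 203)(148 − 146) = 388; ΔPS = ½(185 + 203)(157 − 148) = 1746.
Government spending = 11 × 203 = 2233.
Net change = 388 + 1746 − 2233 = -99. The loss equals the DWL triangle ½·11·18.

Net change in total surplus = -99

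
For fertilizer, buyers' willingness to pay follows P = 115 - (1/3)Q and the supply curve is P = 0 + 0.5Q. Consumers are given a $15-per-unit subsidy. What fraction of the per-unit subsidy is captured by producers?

Producer share = 0.6

Pre-subsidy: 115 - (1/3)Q = 0 + 0.5Q gives Q* = 138 and P* = 69.
With the rebate, buyers effectively pay Pb = Ps − 15, where Ps is the price sellers receive.
On the curves, Pb = 115 - (1/3)Q and Ps = 0 + 0.5Q; the wedge Ps − Pb = 15 gives 0 + 0.5Q − (115 - (1/3)Q) = 15, so Q' = 156.
Then Pb = 115 − (1/3)·156 = 63 and Ps = 0 + 0.5·156 = 78.
Buyers' price falls by P* − Pb = 69 − 63 = 6; sellers' price rises by Ps − P* = 78 − 69 = 9.
So producers capture 9/15 = 0.6 of each unit of subsidy.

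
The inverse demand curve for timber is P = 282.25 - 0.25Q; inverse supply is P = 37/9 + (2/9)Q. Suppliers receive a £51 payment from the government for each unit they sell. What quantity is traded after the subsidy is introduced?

Q' = 697

Pre-subsidy: 282.25 - 0.25Q = 37/9 + (2/9)Q gives Q* = 589 and P* = 135.
With the subsidy, sellers receive Ps = Pb + 51 for each unit, where Pb is the price buyers pay.
On the curves, Pb = 282.25 - 0.25Q and Ps = 37/9 + (2/9)Q; the wedge Ps − Pb = 51 gives 37/9 + (2/9)Q − (282.25 - 0.25Q) = 51, so Q' = 697.
Then Pb = 282.25 − 0.25·697 = 108 and Ps = 37/9 + (2/9)·697 = 159.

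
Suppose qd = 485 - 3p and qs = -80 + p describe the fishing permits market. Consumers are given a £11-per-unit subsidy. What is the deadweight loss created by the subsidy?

Deadweight loss = £45.375

Pre-subsidy: 485 - 3p = -80 + p gives p* = 141.25, q* = 61.25.
With the rebate, buyers effectively pay pb = ps − 11, where ps is the price sellers receive.
Demand in terms of ps becomes qd = 485 − 3(ps − 11) = 518 - 3ps. Setting this equal to supply: 518 - 3ps = -80 + ps, so ps = 149.5.
Buyers pay pb = 149.5 − 11 = 138.5; q' = -80 + 1·149.5 = 69.5.
The subsidy expands output by 69.5 − 61.25 = 8.25 past the efficient level; on those units the gap between marginal cost and willingness to pay runs from 0 up to 11.
DWL = ½ × 11 × 8.25 = 45.375.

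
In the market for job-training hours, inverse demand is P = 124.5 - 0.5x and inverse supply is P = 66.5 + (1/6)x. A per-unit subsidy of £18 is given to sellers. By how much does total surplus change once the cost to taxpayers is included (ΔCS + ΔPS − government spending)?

Pre-subsidy: 124.5 - 0.5x = 66.5 + (1/6)x gives x* = 87 and P* = 81.
With the subsidy, sellers receive Ps = Pb + 18 for each unit, where Pb is the price buyers pay.
On the curves, Pb = 124.5 - 0.5x and Ps = 66.5 + (1/6)x; the wedge Ps − Pb = 18 gives 66.5 + (1/6)x − (124.5 - 0.5x) = 18, so x' = 114.
Then Pb = 124.5 − 0.5·114 = 67.5 and Ps = 66.5 + (1/6)·114 = 85.5.
ΔCS = ½(87 + 114)(81 − 67.5) = 1356.75; ΔPS = ½(87 + 114)(85.5 − 81) = 452.25.
Government spending = 18 × 114 = 2052.
Net change = 1356.75 + 452.25 − 2052 = -243. The loss equals the DWL triangle ½·18·27.

Net change in total surplus = -£243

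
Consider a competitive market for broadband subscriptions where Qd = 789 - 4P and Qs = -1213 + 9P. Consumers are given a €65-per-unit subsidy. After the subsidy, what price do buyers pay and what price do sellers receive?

Buyers pay €109; sellers receive €174

Pre-subsidy: 789 - 4P = -1213 + 9P gives P* = 154, Q* = 173.
With the rebate, buyers effectively pay Pb = Ps − 65, where Ps is the price sellers receive.
Demand in terms of Ps becomes Qd = 789 − 4(Ps − 65) = 1049 - 4Ps. Setting this equal to supply: 1049 - 4Ps = -1213 + 9Ps, so Ps = 174.
Buyers pay Pb = 174 − 65 = 109; Q' = -1213 + 9·174 = 353.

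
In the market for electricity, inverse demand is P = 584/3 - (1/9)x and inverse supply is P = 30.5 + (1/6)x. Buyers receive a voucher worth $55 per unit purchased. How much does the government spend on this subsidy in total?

Pre-subsidy: 584/3 - (1/9)x = 30.5 + (1/6)x gives x* = 591 and P* = 129.
With the rebate, buyers effectively pay Pb = Ps − 55, where Ps is the price sellers receive.
On the curves, Pb = 584/3 - (1/9)x and Ps = 30.5 + (1/6)x; the wedge Ps − Pb = 55 gives 30.5 + (1/6)x − (584/3 - (1/9)x) = 55, so x' = 789.
Then Pb = 584/3 − (1/9)·789 = 107 and Ps = 30.5 + (1/6)·789 = 162.
Government outlay = subsidy × quantity = 55 × 789 = 43395.

Government cost = $43395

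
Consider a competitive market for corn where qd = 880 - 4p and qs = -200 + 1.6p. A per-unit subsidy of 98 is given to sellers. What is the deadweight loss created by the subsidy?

Pre-subsidy: 880 - 4p = -200 + 1.6p gives p* = 1350/7, q* = 760/7.
With the subsidy, sellers receive ps = pb + 98 for each unit, where pb is the price buyers pay.
Supply in terms of pb becomes qs = -200 + 1.6(pb + 98) = -43.2 + 1.6pb. Setting this equal to demand: 880 - 4pb = -43.2 + 1.6pb, so pb = 1154/7.
Sellers receive ps = 1154/7 + 98 = 1840/7; q' = 880 − 4·(1154/7) = 1544/7.
The subsidy expands output by 1544/7 − 760/7 = 112 past the efficient level; on those units the gap between marginal cost and willingness to pay runs from 0 up to 98.
DWL = ½ × 98 × 112 = 5488.

Deadweight loss = 5488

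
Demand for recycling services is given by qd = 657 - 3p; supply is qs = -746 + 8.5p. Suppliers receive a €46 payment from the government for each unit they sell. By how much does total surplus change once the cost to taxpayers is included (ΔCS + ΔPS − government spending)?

Net change in total surplus = -€2346

Pre-subsidy: 657 - 3p = -746 + 8.5p gives p* = 122, q* = 291.
With the subsidy, sellers receive ps = pb + 46 for each unit, where pb is the price buyers pay.
Supply in terms of pb becomes qs = -746 + 8.5(pb + 46) = -355 + 8.5pb. Setting this equal to demand: 657 - 3pb = -355 + 8.5pb, so pb = 88.
Sellers receive ps = 88 + 46 = 134; q' = 657 − 3·88 = 393.
ΔCS = ½(291 + 393)(122 − 88) = 11628; ΔPS = ½(291 + 393)(134 − 122) = 4104.
Government spending = 46 × 393 = 18078.
Net change = 11628 + 4104 − 18078 = -2346. The loss equals the DWL triangle ½·46·102.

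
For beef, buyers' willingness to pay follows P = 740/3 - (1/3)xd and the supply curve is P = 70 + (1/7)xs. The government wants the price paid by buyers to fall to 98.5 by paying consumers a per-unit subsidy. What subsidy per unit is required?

At a buyer price of 98.5, quantity demanded is 740 − 3·98.5 = 444.5.
Sellers supply 444.5 only when they receive Ps = 70 + (1/7)·444.5 = 133.5.
s = Ps − Pb = 133.5 − 98.5 = 35.

Required subsidy s = 35 per unit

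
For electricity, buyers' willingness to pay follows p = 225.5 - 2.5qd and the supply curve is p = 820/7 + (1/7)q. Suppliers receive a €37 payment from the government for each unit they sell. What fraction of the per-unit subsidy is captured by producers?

Producer share = 2/37

Pre-subsidy: 225.5 - 2.5q = 820/7 + (1/7)q gives q* = 41 and p* = 123.
With the subsidy, sellers receive ps = pb + 37 for each unit, where pb is the price buyers pay.
On the curves, pb = 225.5 - 2.5q and ps = 820/7 + (1/7)q; the wedge ps − pb = 37 gives 820/7 + (1/7)q − (225.5 - 2.5q) = 37, so q' = 55.
Then pb = 225.5 − 2.5·55 = 88 and ps = 820/7 + (1/7)·55 = 125.
Buyers' price falls by p* − pb = 123 − 88 = 35; sellers' price rises by ps − p* = 125 − 123 = 2.
So producers capture 2/37 = 2/37 of each unit of subsidy.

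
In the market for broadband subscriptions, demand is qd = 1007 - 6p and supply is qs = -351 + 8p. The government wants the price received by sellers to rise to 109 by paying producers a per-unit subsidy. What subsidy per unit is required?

Required subsidy s = 28 per unit

At a seller price of 109, quantity supplied is -351 + 8·109 = 521.
Buyers absorb 521 only when they pay pb with 1007 − 6·pb = 521, i.e. pb = 81.
s = ps − pb = 109 − 81 = 28.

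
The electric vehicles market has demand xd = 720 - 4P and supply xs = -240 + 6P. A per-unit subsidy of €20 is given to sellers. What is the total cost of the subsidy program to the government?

Government cost = €7680

Pre-subsidy: 720 - 4P = -240 + 6P gives P* = 96, x* = 336.
With the subsidy, sellers receive Ps = Pb + 20 for each unit, where Pb is the price buyers pay.
Supply in terms of Pb becomes xs = -240 + 6(Pb + 20) = -120 + 6Pb. Setting this equal to demand: 720 - 4Pb = -120 + 6Pb, so Pb = 84.
Sellers receive Ps = 84 + 20 = 104; x' = 720 − 4·84 = 384.
Government outlay = subsidy × quantity = 20 × 384 = 7680.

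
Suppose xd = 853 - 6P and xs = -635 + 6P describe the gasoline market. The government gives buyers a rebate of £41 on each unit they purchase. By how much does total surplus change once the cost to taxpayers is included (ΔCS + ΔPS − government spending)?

Pre-subsidy: 853 - 6P = -635 + 6P gives P* = 124, x* = 109.
With the rebate, buyers effectively pay Pb = Ps − 41, where Ps is the price sellers receive.
Demand in terms of Ps becomes xd = 853 − 6(Ps − 41) = 1099 - 6Ps. Setting this equal to supply: 1099 - 6Ps = -635 + 6Ps, so Ps = 144.5.
Buyers pay Pb = 144.5 − 41 = 103.5; x' = -635 + 6·144.5 = 232.
ΔCS = ½(109 + 232)(124 − 103.5) = 3495.25; ΔPS = ½(109 + 232)(144.5 − 124) = 3495.25.
Government spending = 41 × 232 = 9512.
Net change = 3495.25 + 3495.25 − 9512 = -2521.5. The loss equals the DWL triangle ½·41·123.

Net change in total surplus = -£2521.5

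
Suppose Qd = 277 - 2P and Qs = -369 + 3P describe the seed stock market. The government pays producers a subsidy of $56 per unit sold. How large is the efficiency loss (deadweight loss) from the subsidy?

Pre-subsidy: 277 - 2P = -369 + 3P gives P* = 129.2, Q* = 18.6.
With the subsidy, sellers receive Ps = Pb + 56 for each unit, where Pb is the price buyers pay.
Supply in terms of Pb becomes Qs = -369 + 3(Pb + 56) = -201 + 3Pb. Setting this equal to demand: 277 - 2Pb = -201 + 3Pb, so Pb = 95.6.
Sellers receive Ps = 95.6 + 56 = 151.6; Q' = 277 − 2·95.6 = 85.8.
The subsidy expands output by 85.8 − 18.6 = 67.2 past the efficient level; on those units the gap between marginal cost and willingness to pay runs from 0 up to 56.
DWL = ½ × 56 × 67.2 = 1881.6.

Deadweight loss = $1881.6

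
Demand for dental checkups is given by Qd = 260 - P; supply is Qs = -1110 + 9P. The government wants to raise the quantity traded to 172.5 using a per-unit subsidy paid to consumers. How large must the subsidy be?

Required subsidy s = 55 per unit

At Q = 172.5, invert demand for the buyer price: Pb = (260 − 172.5)/1 = 87.5; invert supply for the seller price: Ps = (172.5 − (-1110))/9 = 142.5.
The subsidy must fill the gap: s = Ps − Pb = 142.5 − 87.5 = 55.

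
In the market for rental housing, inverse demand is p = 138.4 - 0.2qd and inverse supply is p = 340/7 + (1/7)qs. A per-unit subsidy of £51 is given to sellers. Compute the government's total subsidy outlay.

Pre-subsidy: 138.4 - 0.2q = 340/7 + (1/7)q gives q* = 262 and p* = 86.
With the subsidy, sellers receive ps = pb + 51 for each unit, where pb is the price buyers pay.
On the curves, pb = 138.4 - 0.2q and ps = 340/7 + (1/7)q; the wedge ps − pb = 51 gives 340/7 + (1/7)q − (138.4 - 0.2q) = 51, so q' = 410.75.
Then pb = 138.4 − 0.2·410.75 = 56.25 and ps = 340/7 + (1/7)·410.75 = 107.25.
Government outlay = subsidy × quantity = 51 × 410.75 = 20948.25.

Government cost = £20948.25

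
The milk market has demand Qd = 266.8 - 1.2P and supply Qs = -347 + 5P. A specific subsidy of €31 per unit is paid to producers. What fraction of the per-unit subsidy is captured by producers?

Pre-subsidy: 266.8 - 1.2P = -347 + 5P gives P* = 99, Q* = 148.
With the subsidy, sellers receive Ps = Pb + 31 for each unit, where Pb is the price buyers pay.
Supply in terms of Pb becomes Qs = -347 + 5(Pb + 31) = -192 + 5Pb. Setting this equal to demand: 266.8 - 1.2Pb = -192 + 5Pb, so Pb = 74.
Sellers receive Ps = 74 + 31 = 105; Q' = 266.8 − 1.2·74 = 178.
Buyers' price falls by P* − Pb = 99 − 74 = 25; sellers' price rises by Ps − P* = 105 − 99 = 6.
So producers capture 6/31 = 6/31 of each unit of subsidy.

Producer share = 6/31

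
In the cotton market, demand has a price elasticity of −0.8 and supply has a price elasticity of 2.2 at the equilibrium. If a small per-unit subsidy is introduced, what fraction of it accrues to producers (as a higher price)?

Producer share = 4/15

For a small subsidy around the equilibrium, the benefit split depends on the relative slopes, which at a point are proportional to the elasticities.
Buyer share = εs/(εs + |εd|) = 2.2/(2.2 + 0.8) = 11/15; seller share = |εd|/(εs + |εd|) = 4/15.
So producers capture 4/15 of the subsidy.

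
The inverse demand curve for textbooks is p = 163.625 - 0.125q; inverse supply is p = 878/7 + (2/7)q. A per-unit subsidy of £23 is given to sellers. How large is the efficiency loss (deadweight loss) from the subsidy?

Pre-subsidy: 163.625 - 0.125q = 878/7 + (2/7)q gives q* = 93 and p* = 152.
With the subsidy, sellers receive ps = pb + 23 for each unit, where pb is the price buyers pay.
On the curves, pb = 163.625 - 0.125q and ps = 878/7 + (2/7)q; the wedge ps − pb = 23 gives 878/7 + (2/7)q − (163.625 - 0.125q) = 23, so q' = 149.
Then pb = 163.625 − 0.125·149 = 145 and ps = 878/7 + (2/7)·149 = 168.
The subsidy expands output by 149 − 93 = 56 past the efficient level; on those units the gap between marginal cost and willingness to pay runs from 0 up to 23.
DWL = ½ × 23 × 56 = 644.

Deadweight loss = £644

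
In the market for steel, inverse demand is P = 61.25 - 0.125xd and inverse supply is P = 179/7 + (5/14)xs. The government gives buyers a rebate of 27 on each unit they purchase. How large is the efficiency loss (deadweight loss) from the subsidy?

Pre-subsidy: 61.25 - 0.125x = 179/7 + (5/14)x gives x* = 74 and P* = 52.
With the rebate, buyers effectively pay Pb = Ps − 27, where Ps is the price sellers receive.
On the curves, Pb = 61.25 - 0.125x and Ps = 179/7 + (5/14)x; the wedge Ps − Pb = 27 gives 179/7 + (5/14)x − (61.25 - 0.125x) = 27, so x' = 130.
Then Pb = 61.25 − 0.125·130 = 45 and Ps = 179/7 + (5/14)·130 = 72.
The subsidy expands output by 130 − 74 = 56 past the efficient level; on those units the gap between marginal cost and willingness to pay runs from 0 up to 27.
DWL = ½ × 27 × 56 = 756.

Deadweight loss = 756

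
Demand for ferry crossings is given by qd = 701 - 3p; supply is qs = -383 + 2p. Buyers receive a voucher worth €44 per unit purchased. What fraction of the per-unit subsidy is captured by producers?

Pre-subsidy: 701 - 3p = -383 + 2p gives p* = 216.8, q* = 50.6.
With the rebate, buyers effectively pay pb = ps − 44, where ps is the price sellers receive.
Demand in terms of ps becomes qd = 701 − 3(ps − 44) = 833 - 3ps. Setting this equal to supply: 833 - 3ps = -383 + 2ps, so ps = 243.2.
Buyers pay pb = 243.2 − 44 = 199.2; q' = -383 + 2·243.2 = 103.4.
Buyers' price falls by p* − pb = 216.8 − 199.2 = 17.6; sellers' price rises by ps − p* = 243.2 − 216.8 = 26.4.
So producers capture 26.4/44 = 0.6 of each unit of subsidy.

Producer share = 0.6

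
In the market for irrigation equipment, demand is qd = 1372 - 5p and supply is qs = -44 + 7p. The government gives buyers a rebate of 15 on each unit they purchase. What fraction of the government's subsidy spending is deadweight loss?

DWL / government spending = 175/6606

Pre-subsidy: 1372 - 5p = -44 + 7p gives p* = 118, q* = 782.
With the rebate, buyers effectively pay pb = ps − 15, where ps is the price sellers receive.
Demand in terms of ps becomes qd = 1372 − 5(ps − 15) = 1447 - 5ps. Setting this equal to supply: 1447 - 5ps = -44 + 7ps, so ps = 124.25.
Buyers pay pb = 124.25 − 15 = 109.25; q' = -44 + 7·124.25 = 825.75.
ΔCS = ½(782 + 825.75)(118 − 109.25) = 7033.90625; ΔPS = ½(782 + 825.75)(124.25 − 118) = 5024.21875.
Government spending = 15 × 825.75 = 12386.25.
DWL = ½ × 15 × (825.75 − 782) = 328.125; fraction = 328.125 / 12386.25 = 175/6606.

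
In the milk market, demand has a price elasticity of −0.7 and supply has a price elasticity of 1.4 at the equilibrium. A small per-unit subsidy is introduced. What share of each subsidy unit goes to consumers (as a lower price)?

Consumer share = 2/3

For a small subsidy around the equilibrium, the benefit split depends on the relative slopes, which at a point are proportional to the elasticities.
Buyer share = εs/(εs + |εd|) = 1.4/(1.4 + 0.7) = 2/3; seller share = |εd|/(εs + |εd|) = 1/3.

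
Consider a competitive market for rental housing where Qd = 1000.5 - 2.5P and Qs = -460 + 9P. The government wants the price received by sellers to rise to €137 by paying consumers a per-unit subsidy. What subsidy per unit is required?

Required subsidy s = €46 per unit

At a seller price of 137, quantity supplied is -460 + 9·137 = 773.
Buyers absorb 773 only when they pay Pb with 1000.5 − 2.5·Pb = 773, i.e. Pb = 91.
s = Ps − Pb = 137 − 91 = 46.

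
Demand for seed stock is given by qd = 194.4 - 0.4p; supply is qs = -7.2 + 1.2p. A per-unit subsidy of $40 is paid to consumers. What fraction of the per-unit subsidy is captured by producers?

Pre-subsidy: 194.4 - 0.4p = -7.2 + 1.2p gives p* = 126, q* = 144.
With the rebate, buyers effectively pay pb = ps − 40, where ps is the price sellers receive.
Demand in terms of ps becomes qd = 194.4 − 0.4(ps − 40) = 210.4 - 0.4ps. Setting this equal to supply: 210.4 - 0.4ps = -7.2 + 1.2ps, so ps = 136.
Buyers pay pb = 136 − 40 = 96; q' = -7.2 + 1.2·136 = 156.
Buyers' price falls by p* − pb = 126 − 96 = 30; sellers' price rises by ps − p* = 136 − 126 = 10.
So producers capture 10/40 = 0.25 of each unit of subsidy.

Producer share = 0.25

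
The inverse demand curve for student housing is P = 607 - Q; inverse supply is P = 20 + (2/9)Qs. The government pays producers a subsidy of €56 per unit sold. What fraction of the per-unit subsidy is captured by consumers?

Consumer share = 9/11

Pre-subsidy: 607 - Q = 20 + (2/9)Q gives Q* = 5283/11 and P* = 1394/11.
With the subsidy, sellers receive Ps = Pb + 56 for each unit, where Pb is the price buyers pay.
On the curves, Pb = 607 - Q and Ps = 20 + (2/9)Q; the wedge Ps − Pb = 56 gives 20 + (2/9)Q − (607 - Q) = 56, so Q' = 5787/11.
Then Pb = 607 − 1·(5787/11) = 890/11 and Ps = 20 + (2/9)·(5787/11) = 1506/11.
Buyers' price falls by P* − Pb = 1394/11 − 890/11 = 504/11; sellers' price rises by Ps − P* = 1506/11 − 1394/11 = 112/11.
So consumers capture (504/11)/56 = 9/11 of each unit of subsidy.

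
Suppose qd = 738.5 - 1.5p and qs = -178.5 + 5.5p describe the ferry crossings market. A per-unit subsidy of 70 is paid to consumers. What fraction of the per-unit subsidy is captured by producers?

Producer share = 3/14

Pre-subsidy: 738.5 - 1.5p = -178.5 + 5.5p gives p* = 131, q* = 542.
With the rebate, buyers effectively pay pb = ps − 70, where ps is the price sellers receive.
Demand in terms of ps becomes qd = 738.5 − 1.5(ps − 70) = 843.5 - 1.5ps. Setting this equal to supply: 843.5 - 1.5ps = -178.5 + 5.5ps, so ps = 146.
Buyers pay pb = 146 − 70 = 76; q' = -178.5 + 5.5·146 = 624.5.
Buyers' price falls by p* − pb = 131 − 76 = 55; sellers' price rises by ps − p* = 146 − 131 = 15.
So producers capture 15/70 = 3/14 of each unit of subsidy.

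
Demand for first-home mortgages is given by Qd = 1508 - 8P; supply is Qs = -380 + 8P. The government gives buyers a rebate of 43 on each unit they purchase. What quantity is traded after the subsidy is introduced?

Pre-subsidy: 1508 - 8P = -380 + 8P gives P* = 118, Q* = 564.
With the rebate, buyers effectively pay Pb = Ps − 43, where Ps is the price sellers receive.
Demand in terms of Ps becomes Qd = 1508 − 8(Ps − 43) = 1852 - 8Ps. Setting this equal to supply: 1852 - 8Ps = -380 + 8Ps, so Ps = 139.5.
Buyers pay Pb = 139.5 − 43 = 96.5; Q' = -380 + 8·139.5 = 736.

Q' = 736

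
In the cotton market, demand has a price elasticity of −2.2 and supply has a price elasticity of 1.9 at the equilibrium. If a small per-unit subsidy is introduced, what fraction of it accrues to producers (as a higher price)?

For a small subsidy around the equilibrium, the benefit split depends on the relative slopes, which at a point are proportional to the elasticities.
Buyer share = εs/(εs + |εd|) = 1.9/(1.9 + 2.2) = 19/41; seller share = |εd|/(εs + |εd|) = 22/41.
So producers capture 22/41 of the subsidy.

Producer share = 22/41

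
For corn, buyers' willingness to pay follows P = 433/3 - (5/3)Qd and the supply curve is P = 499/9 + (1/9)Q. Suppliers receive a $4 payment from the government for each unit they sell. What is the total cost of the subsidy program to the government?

Pre-subsidy: 433/3 - (5/3)Q = 499/9 + (1/9)Q gives Q* = 50 and P* = 61.
With the subsidy, sellers receive Ps = Pb + 4 for each unit, where Pb is the price buyers pay.
On the curves, Pb = 433/3 - (5/3)Q and Ps = 499/9 + (1/9)Q; the wedge Ps − Pb = 4 gives 499/9 + (1/9)Q − (433/3 - (5/3)Q) = 4, so Q' = 52.25.
Then Pb = 433/3 − (5/3)·52.25 = 57.25 and Ps = 499/9 + (1/9)·52.25 = 61.25.
Government outlay = subsidy × quantity = 4 × 52.25 = 209.

Government cost = $209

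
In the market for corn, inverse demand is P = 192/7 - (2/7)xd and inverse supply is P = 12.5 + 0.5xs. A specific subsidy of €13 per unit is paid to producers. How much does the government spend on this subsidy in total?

Government cost = 5083/11

Pre-subsidy: 192/7 - (2/7)x = 12.5 + 0.5x gives x* = 19 and P* = 22.
With the subsidy, sellers receive Ps = Pb + 13 for each unit, where Pb is the price buyers pay.
On the curves, Pb = 192/7 - (2/7)x and Ps = 12.5 + 0.5x; the wedge Ps − Pb = 13 gives 12.5 + 0.5x − (192/7 - (2/7)x) = 13, so x' = 391/11.
Then Pb = 192/7 − (2/7)·(391/11) = 190/11 and Ps = 12.5 + 0.5·(391/11) = 333/11.
Government outlay = subsidy × quantity = 13 × 391/11 = 5083/11.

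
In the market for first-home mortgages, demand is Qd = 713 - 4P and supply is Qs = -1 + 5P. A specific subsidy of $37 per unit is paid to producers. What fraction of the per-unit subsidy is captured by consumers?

Pre-subsidy: 713 - 4P = -1 + 5P gives P* = 238/3, Q* = 1187/3.
With the subsidy, sellers receive Ps = Pb + 37 for each unit, where Pb is the price buyers pay.
Supply in terms of Pb becomes Qs = -1 + 5(Pb + 37) = 184 + 5Pb. Setting this equal to demand: 713 - 4Pb = 184 + 5Pb, so Pb = 529/9.
Sellers receive Ps = 529/9 + 37 = 862/9; Q' = 713 − 4·(529/9) = 4301/9.
Buyers' price falls by P* − Pb = 238/3 − 529/9 = 185/9; sellers' price rises by Ps − P* = 862/9 − 238/3 = 148/9.
So consumers capture (185/9)/37 = 5/9 of each unit of subsidy.

Consumer share = 5/9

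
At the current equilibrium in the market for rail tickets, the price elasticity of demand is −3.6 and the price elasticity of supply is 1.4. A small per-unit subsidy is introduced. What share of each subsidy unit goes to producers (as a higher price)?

For a small subsidy around the equilibrium, the benefit split depends on the relative slopes, which at a point are proportional to the elasticities.
Buyer share = εs/(εs + |εd|) = 1.4/(1.4 + 3.6) = 0.28; seller share = |εd|/(εs + |εd|) = 0.72.
So producers capture 0.72 of the subsidy.

Producer share = 0.72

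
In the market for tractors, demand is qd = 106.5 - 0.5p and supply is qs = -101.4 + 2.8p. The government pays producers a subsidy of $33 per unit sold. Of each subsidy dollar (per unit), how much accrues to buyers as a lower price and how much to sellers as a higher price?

Buyers gain $28 per unit; sellers gain $5 per unit

Pre-subsidy: 106.5 - 0.5p = -101.4 + 2.8p gives p* = 63, q* = 75.
With the subsidy, sellers receive ps = pb + 33 for each unit, where pb is the price buyers pay.
Supply in terms of pb becomes qs = -101.4 + 2.8(pb + 33) = -9 + 2.8pb. Setting this equal to demand: 106.5 - 0.5pb = -9 + 2.8pb, so pb = 35.
Sellers receive ps = 35 + 33 = 68; q' = 106.5 − 0.5·35 = 89.
Buyers' price falls by p* − pb = 63 − 35 = 28; sellers' price rises by ps − p* = 68 − 63 = 5.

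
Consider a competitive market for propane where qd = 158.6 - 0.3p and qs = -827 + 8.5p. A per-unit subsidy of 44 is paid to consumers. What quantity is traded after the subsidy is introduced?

Pre-subsidy: 158.6 - 0.3p = -827 + 8.5p gives p* = 112, q* = 125.
With the rebate, buyers effectively pay pb = ps − 44, where ps is the price sellers receive.
Demand in terms of ps becomes qd = 158.6 − 0.3(ps − 44) = 171.8 - 0.3ps. Setting this equal to supply: 171.8 - 0.3ps = -827 + 8.5ps, so ps = 113.5.
Buyers pay pb = 113.5 − 44 = 69.5; q' = -827 + 8.5·113.5 = 137.75.

q' = 137.75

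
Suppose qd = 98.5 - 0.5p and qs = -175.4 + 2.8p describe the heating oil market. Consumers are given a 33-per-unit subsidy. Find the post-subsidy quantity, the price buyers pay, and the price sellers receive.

Pre-subsidy: 98.5 - 0.5p = -175.4 + 2.8p gives p* = 83, q* = 57.
With the rebate, buyers effectively pay pb = ps − 33, where ps is the price sellers receive.
Demand in terms of ps becomes qd = 98.5 − 0.5(ps − 33) = 115 - 0.5ps. Setting this equal to supply: 115 - 0.5ps = -175.4 + 2.8ps, so ps = 88.
Buyers pay pb = 88 − 33 = 55; q' = -175.4 + 2.8·88 = 71.

q' = 71; buyers pay 55; sellers receive 88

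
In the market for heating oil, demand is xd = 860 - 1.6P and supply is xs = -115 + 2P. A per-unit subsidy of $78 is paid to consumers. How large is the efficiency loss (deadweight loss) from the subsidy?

Deadweight loss = $2704

Pre-subsidy: 860 - 1.6P = -115 + 2P gives P* = 1625/6, x* = 1280/3.
With the rebate, buyers effectively pay Pb = Ps − 78, where Ps is the price sellers receive.
Demand in terms of Ps becomes xd = 860 − 1.6(Ps − 78) = 984.8 - 1.6Ps. Setting this equal to supply: 984.8 - 1.6Ps = -115 + 2Ps, so Ps = 305.5.
Buyers pay Pb = 305.5 − 78 = 227.5; x' = -115 + 2·305.5 = 496.
The subsidy expands output by 496 − 1280/3 = 208/3 past the efficient level; on those units the gap between marginal cost and willingness to pay runs from 0 up to 78.
DWL = ½ × 78 × 208/3 = 2704.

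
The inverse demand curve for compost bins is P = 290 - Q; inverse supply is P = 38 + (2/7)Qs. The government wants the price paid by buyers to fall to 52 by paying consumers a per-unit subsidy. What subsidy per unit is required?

Required subsidy s = 54 per unit

At a buyer price of 52, quantity demanded is 290 − 1·52 = 238.
Sellers supply 238 only when they receive Ps = 38 + (2/7)·238 = 106.
s = Ps − Pb = 106 − 52 = 54.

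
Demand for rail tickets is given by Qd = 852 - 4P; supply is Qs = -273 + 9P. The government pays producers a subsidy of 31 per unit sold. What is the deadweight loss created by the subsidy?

Pre-subsidy: 852 - 4P = -273 + 9P gives P* = 1125/13, Q* = 6576/13.
With the subsidy, sellers receive Ps = Pb + 31 for each unit, where Pb is the price buyers pay.
Supply in terms of Pb becomes Qs = -273 + 9(Pb + 31) = 6 + 9Pb. Setting this equal to demand: 852 - 4Pb = 6 + 9Pb, so Pb = 846/13.
Sellers receive Ps = 846/13 + 31 = 1249/13; Q' = 852 − 4·(846/13) = 7692/13.
The subsidy expands output by 7692/13 − 6576/13 = 1116/13 past the efficient level; on those units the gap between marginal cost and willingness to pay runs from 0 up to 31.
DWL = ½ × 31 × 1116/13 = 17298/13.

Deadweight loss = 17298/13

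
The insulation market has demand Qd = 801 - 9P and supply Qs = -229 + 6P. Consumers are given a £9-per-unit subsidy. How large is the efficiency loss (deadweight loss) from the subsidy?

Deadweight loss = £145.8

Pre-subsidy: 801 - 9P = -229 + 6P gives P* = 206/3, Q* = 183.
With the rebate, buyers effectively pay Pb = Ps − 9, where Ps is the price sellers receive.
Demand in terms of Ps becomes Qd = 801 − 9(Ps − 9) = 882 - 9Ps. Setting this equal to supply: 882 - 9Ps = -229 + 6Ps, so Ps = 1111/15.
Buyers pay Pb = 1111/15 − 9 = 976/15; Q' = -229 + 6·(1111/15) = 215.4.
The subsidy expands output by 215.4 − 183 = 32.4 past the efficient level; on those units the gap between marginal cost and willingness to pay runs from 0 up to 9.
DWL = ½ × 9 × 32.4 = 145.8.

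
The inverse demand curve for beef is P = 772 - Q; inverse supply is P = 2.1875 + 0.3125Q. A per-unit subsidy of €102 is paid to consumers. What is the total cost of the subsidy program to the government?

Pre-subsidy: 772 - Q = 2.1875 + 0.3125Q gives Q* = 12317/21 and P* = 3895/21.
With the rebate, buyers effectively pay Pb = Ps − 102, where Ps is the price sellers receive.
On the curves, Pb = 772 - Q and Ps = 2.1875 + 0.3125Q; the wedge Ps − Pb = 102 gives 2.1875 + 0.3125Q − (772 - Q) = 102, so Q' = 13949/21.
Then Pb = 772 − 1·(13949/21) = 2263/21 and Ps = 2.1875 + 0.3125·(13949/21) = 4405/21.
Government outlay = subsidy × quantity = 102 × 13949/21 = 474266/7.

Government cost = 474266/7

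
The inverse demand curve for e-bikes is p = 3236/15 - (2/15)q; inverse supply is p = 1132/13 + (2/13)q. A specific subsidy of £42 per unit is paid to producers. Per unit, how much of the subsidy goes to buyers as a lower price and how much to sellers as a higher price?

Pre-subsidy: 3236/15 - (2/15)q = 1132/13 + (2/13)q gives q* = 448 and p* = 156.
With the subsidy, sellers receive ps = pb + 42 for each unit, where pb is the price buyers pay.
On the curves, pb = 3236/15 - (2/15)q and ps = 1132/13 + (2/13)q; the wedge ps − pb = 42 gives 1132/13 + (2/13)q − (3236/15 - (2/15)q) = 42, so q' = 594.25.
Then pb = 3236/15 − (2/15)·594.25 = 136.5 and ps = 1132/13 + (2/13)·594.25 = 178.5.
Buyers' price falls by p* − pb = 156 − 136.5 = 19.5; sellers' price rises by ps − p* = 178.5 − 156 = 22.5.

Buyers gain £19.5 per unit; sellers gain £22.5 per unit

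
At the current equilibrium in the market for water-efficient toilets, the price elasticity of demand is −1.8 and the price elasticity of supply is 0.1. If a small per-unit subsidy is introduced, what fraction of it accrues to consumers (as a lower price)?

For a small subsidy around the equilibrium, the benefit split depends on the relative slopes, which at a point are proportional to the elasticities.
Buyer share = εs/(εs + |εd|) = 0.1/(0.1 + 1.8) = 1/19; seller share = |εd|/(εs + |εd|) = 18/19.

Consumer share = 1/19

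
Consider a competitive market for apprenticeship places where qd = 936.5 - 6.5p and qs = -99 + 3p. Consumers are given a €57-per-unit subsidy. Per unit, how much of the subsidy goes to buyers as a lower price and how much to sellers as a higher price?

Buyers gain €18 per unit; sellers gain €39 per unit

Pre-subsidy: 936.5 - 6.5p = -99 + 3p gives p* = 109, q* = 228.
With the rebate, buyers effectively pay pb = ps − 57, where ps is the price sellers receive.
Demand in terms of ps becomes qd = 936.5 − 6.5(ps − 57) = 1307 - 6.5ps. Setting this equal to supply: 1307 - 6.5ps = -99 + 3ps, so ps = 148.
Buyers pay pb = 148 − 57 = 91; q' = -99 + 3·148 = 345.
Buyers' price falls by p* − pb = 109 − 91 = 18; sellers' price rises by ps − p* = 148 − 109 = 39.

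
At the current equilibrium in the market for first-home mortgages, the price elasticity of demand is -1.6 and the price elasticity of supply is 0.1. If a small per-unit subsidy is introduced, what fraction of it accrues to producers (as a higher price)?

Producer share = 16/17

For a small subsidy around the equilibrium, the benefit split depends on the relative slopes, which at a point are proportional to the elasticities.
Buyer share = εs/(εs + |εd|) = 0.1/(0.1 + 1.6) = 1/17; seller share = |εd|/(εs + |εd|) = 16/17.
So producers capture 16/17 of the subsidy.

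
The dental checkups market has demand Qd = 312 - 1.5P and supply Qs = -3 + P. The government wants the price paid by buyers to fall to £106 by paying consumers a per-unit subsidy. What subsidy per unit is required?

Required subsidy s = £50 per unit

At a buyer price of 106, quantity demanded is 312 − 1.5·106 = 153.
Sellers supply 153 only when they receive Ps with -3 + 1·Ps = 153, i.e. Ps = 156.
s = Ps − Pb = 156 − 106 = 50.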